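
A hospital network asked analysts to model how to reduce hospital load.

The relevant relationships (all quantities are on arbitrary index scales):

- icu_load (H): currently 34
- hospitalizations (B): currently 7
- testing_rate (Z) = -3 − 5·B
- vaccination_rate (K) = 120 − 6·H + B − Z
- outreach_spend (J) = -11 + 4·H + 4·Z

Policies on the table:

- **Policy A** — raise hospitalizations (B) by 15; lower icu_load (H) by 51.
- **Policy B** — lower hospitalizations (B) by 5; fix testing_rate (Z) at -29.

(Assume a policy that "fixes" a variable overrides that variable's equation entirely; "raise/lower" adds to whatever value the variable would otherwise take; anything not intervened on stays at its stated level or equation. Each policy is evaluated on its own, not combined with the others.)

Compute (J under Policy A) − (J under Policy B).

-540

Policy A (B + 15, H − 51):
  H = 34 − 51 = -17
  B = 7 + 15 = 22
  Z = -3 − 5·22 = -113
  J = -11 + 4·(-17) + 4·(-113) = -531
Policy B (B − 5, Z := -29):
  H = 34
  B = 7 − 5 = 2
  Z = -29
  J = -11 + 4·34 + 4·(-29) = 9
J: -531 − 9 = -540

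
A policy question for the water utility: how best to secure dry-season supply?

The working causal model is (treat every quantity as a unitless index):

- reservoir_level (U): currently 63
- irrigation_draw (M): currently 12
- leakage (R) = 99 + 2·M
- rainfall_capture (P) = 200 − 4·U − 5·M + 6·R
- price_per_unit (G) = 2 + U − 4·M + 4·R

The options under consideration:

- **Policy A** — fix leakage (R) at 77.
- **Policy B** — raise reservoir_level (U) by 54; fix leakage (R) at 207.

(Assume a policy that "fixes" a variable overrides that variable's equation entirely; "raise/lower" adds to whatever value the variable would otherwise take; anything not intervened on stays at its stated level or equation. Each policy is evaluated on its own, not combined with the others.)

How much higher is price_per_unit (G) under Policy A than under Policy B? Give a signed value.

Policy A (R := 77):
  U = 63
  M = 12
  R = 77
  G = 2 + 63 − 4·12 + 4·77 = 325
Policy B (U + 54, R := 207):
  U = 63 + 54 = 117
  M = 12
  R = 207
  G = 2 + 117 − 4·12 + 4·207 = 899
G: 325 − 899 = -574

-574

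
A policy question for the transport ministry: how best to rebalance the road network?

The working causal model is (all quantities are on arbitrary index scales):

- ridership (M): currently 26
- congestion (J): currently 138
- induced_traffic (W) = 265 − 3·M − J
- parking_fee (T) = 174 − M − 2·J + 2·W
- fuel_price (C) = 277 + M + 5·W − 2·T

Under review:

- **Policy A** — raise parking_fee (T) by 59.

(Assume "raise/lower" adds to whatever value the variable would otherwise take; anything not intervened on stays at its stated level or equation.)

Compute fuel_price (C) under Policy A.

490

Policy A (T + 59):
  M = 26
  J = 138
  W = 265 − 3·26 − 138 = 49
  T = 174 − 26 − 2·138 + 2·49 (+59 from intervention) = 29
  C = 277 + 26 + 5·49 − 2·29 = 490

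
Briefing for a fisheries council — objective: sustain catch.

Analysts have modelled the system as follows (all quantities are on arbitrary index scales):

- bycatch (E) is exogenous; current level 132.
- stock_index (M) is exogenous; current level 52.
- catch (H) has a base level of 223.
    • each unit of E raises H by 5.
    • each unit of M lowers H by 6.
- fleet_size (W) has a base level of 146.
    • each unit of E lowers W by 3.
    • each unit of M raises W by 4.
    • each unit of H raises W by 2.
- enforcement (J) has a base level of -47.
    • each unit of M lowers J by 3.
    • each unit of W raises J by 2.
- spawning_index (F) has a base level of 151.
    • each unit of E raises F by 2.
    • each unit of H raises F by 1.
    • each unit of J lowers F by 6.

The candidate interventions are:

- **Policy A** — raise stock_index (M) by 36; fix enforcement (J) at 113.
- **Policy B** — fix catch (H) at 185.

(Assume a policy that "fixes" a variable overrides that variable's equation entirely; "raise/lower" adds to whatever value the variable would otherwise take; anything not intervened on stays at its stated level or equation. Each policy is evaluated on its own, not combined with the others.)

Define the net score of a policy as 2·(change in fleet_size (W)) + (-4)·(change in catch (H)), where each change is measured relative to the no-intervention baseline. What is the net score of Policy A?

288

Baseline:
  E = 132
  M = 52
  H = 223 + 5·132 − 6·52 = 571
  W = 146 − 3·132 + 4·52 + 2·571 = 1100
Policy A (M + 36, J := 113):
  E = 132
  M = 52 + 36 = 88
  H = 223 + 5·132 − 6·88 = 355
  W = 146 − 3·132 + 4·88 + 2·355 = 812
ΔW = 812 − 1100 = -288; ΔH = 355 − 571 = -216
Score = 2·(-288) + (-4)·(-216) = 288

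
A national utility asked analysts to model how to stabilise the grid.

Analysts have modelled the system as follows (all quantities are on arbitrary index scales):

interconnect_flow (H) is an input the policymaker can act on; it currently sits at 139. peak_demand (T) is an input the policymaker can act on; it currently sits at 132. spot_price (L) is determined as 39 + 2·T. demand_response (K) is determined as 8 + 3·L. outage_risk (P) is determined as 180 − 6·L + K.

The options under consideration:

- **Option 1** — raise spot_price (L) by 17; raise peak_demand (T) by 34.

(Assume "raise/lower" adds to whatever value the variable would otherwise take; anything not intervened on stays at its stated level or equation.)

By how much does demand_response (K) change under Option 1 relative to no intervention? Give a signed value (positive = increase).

255

Baseline:
  T = 132
  L = 39 + 2·132 = 303
  K = 8 + 3·303 = 917
Option 1 (L + 17, T + 34):
  T = 132 + 34 = 166
  L = 39 + 2·166 (+17 from intervention) = 388
  K = 8 + 3·388 = 1172
Change in K: 1172 − 917 = 255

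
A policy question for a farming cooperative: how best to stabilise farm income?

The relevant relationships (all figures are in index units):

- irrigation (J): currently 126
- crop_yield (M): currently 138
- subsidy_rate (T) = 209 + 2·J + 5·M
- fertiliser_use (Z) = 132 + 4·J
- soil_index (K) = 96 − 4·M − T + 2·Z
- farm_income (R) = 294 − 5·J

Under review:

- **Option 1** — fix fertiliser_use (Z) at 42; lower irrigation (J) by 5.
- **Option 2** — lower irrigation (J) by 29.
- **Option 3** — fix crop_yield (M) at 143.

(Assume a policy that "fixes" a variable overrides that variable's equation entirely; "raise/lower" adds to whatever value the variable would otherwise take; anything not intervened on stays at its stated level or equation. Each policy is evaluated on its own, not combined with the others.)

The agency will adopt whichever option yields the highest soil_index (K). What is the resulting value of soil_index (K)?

-380

Option 1 (Z := 42, J − 5):
  J = 126 − 5 = 121
  M = 138
  T = 209 + 2·121 + 5·138 = 1141
  Z = 42
  K = 96 − 4·138 − 1141 + 2·42 = -1513
Option 2 (J − 29):
  J = 126 − 29 = 97
  M = 138
  T = 209 + 2·97 + 5·138 = 1093
  Z = 132 + 4·97 = 520
  K = 96 − 4·138 − 1093 + 2·520 = -509
Option 3 (M := 143):
  J = 126
  M = 143
  T = 209 + 2·126 + 5·143 = 1176
  Z = 132 + 4·126 = 636
  K = 96 − 4·143 − 1176 + 2·636 = -380
Comparing — Option 1: K=-1513, Option 2: K=-509, Option 3: K=-380. Highest is -380 (Option 3).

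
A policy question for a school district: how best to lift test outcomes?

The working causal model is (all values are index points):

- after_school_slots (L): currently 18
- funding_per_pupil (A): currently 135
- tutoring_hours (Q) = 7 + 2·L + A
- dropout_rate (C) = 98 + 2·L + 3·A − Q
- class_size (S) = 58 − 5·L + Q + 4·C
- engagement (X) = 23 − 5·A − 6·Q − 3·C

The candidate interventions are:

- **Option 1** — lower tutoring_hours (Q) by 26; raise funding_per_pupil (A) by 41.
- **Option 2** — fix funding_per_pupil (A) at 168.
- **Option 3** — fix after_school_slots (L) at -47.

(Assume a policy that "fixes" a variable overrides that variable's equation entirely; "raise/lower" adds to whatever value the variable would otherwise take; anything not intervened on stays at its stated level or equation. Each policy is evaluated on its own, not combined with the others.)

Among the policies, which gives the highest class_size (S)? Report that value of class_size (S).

Option 1 (Q − 26, A + 41):
  L = 18
  A = 135 + 41 = 176
  Q = 7 + 2·18 + 176 (−26 from intervention) = 193
  C = 98 + 2·18 + 3·176 − 193 = 469
  S = 58 − 5·18 + 193 + 4·469 = 2037
Option 2 (A := 168):
  L = 18
  A = 168
  Q = 7 + 2·18 + 168 = 211
  C = 98 + 2·18 + 3·168 − 211 = 427
  S = 58 − 5·18 + 211 + 4·427 = 1887
Option 3 (L := -47):
  L = -47
  A = 135
  Q = 7 + 2·(-47) + 135 = 48
  C = 98 + 2·(-47) + 3·135 − 48 = 361
  S = 58 − 5·(-47) + 48 + 4·361 = 1785
Comparing — Option 1: S=2037, Option 2: S=1887, Option 3: S=1785. Highest is 2037 (Option 1).

2037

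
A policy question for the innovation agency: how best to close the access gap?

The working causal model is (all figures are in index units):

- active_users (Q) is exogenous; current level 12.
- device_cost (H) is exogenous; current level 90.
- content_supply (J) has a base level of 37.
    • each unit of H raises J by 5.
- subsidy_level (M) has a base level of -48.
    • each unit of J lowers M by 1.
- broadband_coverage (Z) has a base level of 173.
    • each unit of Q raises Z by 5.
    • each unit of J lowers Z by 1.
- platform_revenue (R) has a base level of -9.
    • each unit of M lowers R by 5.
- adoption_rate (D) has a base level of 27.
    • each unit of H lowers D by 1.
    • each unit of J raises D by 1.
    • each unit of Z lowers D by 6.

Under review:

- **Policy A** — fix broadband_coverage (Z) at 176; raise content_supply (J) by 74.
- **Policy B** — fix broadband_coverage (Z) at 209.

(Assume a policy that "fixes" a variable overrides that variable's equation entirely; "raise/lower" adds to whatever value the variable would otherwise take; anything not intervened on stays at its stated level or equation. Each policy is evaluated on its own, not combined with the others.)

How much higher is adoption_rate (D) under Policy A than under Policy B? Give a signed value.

272

Policy A (Z := 176, J + 74):
  Q = 12
  H = 90
  J = 37 + 5·90 (+74 from intervention) = 561
  Z = 176
  D = 27 − 90 + 561 − 6·176 = -558
Policy B (Z := 209):
  Q = 12
  H = 90
  J = 37 + 5·90 = 487
  Z = 209
  D = 27 − 90 + 487 − 6·209 = -830
D: -558 − (-830) = 272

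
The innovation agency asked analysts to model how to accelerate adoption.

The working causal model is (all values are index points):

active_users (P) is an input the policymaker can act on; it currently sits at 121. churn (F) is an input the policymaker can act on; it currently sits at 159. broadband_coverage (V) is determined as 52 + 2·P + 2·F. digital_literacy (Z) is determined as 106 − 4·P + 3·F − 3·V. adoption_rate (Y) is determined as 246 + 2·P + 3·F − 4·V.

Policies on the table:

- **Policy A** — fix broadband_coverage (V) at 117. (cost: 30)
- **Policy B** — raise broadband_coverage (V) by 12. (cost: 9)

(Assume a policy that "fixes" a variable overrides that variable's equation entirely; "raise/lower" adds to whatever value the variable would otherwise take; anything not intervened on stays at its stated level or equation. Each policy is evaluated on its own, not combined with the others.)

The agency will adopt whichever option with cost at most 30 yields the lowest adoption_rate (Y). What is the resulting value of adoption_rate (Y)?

Policy A (V := 117):
  P = 121
  F = 159
  V = 117
  Y = 246 + 2·121 + 3·159 − 4·117 = 497
Policy B (V + 12):
  P = 121
  F = 159
  V = 52 + 2·121 + 2·159 (+12 from intervention) = 624
  Y = 246 + 2·121 + 3·159 − 4·624 = -1531
Comparing — Policy A: Y=497, Policy B: Y=-1531. Lowest is -1531 (Policy B).

-1531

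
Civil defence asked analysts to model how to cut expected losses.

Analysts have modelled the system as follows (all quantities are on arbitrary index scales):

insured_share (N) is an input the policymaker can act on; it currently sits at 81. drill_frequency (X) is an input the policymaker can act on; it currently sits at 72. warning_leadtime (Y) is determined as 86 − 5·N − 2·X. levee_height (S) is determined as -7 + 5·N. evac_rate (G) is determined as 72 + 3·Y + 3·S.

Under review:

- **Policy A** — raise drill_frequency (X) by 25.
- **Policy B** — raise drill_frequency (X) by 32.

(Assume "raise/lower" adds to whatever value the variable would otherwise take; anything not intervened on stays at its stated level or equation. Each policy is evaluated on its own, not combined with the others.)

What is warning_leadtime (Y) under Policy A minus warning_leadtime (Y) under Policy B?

Policy A (X + 25):
  N = 81
  X = 72 + 25 = 97
  Y = 86 − 5·81 − 2·97 = -513
Policy B (X + 32):
  N = 81
  X = 72 + 32 = 104
  Y = 86 − 5·81 − 2·104 = -527
Y: -513 − (-527) = 14

14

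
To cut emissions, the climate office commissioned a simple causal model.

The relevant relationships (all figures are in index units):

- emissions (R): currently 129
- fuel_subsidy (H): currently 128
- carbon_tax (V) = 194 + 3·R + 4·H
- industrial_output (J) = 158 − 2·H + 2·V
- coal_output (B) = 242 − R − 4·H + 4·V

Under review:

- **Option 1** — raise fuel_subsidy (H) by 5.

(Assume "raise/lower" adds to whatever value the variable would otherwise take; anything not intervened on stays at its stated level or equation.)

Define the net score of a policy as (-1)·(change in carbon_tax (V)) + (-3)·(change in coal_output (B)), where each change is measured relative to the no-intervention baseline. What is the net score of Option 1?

Baseline:
  R = 129
  H = 128
  V = 194 + 3·129 + 4·128 = 1093
  B = 242 − 129 − 4·128 + 4·1093 = 3973
Option 1 (H + 5):
  R = 129
  H = 128 + 5 = 133
  V = 194 + 3·129 + 4·133 = 1113
  B = 242 − 129 − 4·133 + 4·1113 = 4033
ΔV = 1113 − 1093 = 20; ΔB = 4033 − 3973 = 60
Score = (-1)·20 + (-3)·60 = -200

-200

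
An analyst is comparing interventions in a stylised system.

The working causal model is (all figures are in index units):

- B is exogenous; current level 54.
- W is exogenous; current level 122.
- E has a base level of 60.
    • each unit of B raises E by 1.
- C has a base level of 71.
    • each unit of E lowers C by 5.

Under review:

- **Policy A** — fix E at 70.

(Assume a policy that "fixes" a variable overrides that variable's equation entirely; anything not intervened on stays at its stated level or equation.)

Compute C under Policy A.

-279

Policy A (E := 70):
  B = 54
  E = 70
  C = 71 − 5·70 = -279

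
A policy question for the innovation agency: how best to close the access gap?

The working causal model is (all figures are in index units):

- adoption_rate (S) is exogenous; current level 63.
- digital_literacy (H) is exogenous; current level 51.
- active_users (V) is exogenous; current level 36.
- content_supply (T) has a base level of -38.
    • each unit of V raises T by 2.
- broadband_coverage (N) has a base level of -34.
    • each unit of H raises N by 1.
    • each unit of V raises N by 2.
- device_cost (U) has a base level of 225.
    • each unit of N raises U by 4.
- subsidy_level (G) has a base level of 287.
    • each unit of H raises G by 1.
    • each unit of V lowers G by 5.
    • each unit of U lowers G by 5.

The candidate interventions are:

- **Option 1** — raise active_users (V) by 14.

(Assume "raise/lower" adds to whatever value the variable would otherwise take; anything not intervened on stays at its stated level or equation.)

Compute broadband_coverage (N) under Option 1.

117

Option 1 (V + 14):
  H = 51
  V = 36 + 14 = 50
  N = -34 + 51 + 2·50 = 117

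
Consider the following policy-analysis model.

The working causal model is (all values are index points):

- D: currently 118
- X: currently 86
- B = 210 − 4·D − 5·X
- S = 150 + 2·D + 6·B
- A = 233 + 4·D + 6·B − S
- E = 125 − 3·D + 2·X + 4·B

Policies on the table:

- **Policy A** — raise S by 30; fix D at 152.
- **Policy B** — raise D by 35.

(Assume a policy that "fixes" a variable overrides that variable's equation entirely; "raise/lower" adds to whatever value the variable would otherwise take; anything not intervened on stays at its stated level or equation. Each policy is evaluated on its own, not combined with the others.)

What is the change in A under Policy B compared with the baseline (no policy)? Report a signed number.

70

Baseline:
  D = 118
  X = 86
  B = 210 − 4·118 − 5·86 = -692
  S = 150 + 2·118 + 6·(-692) = -3766
  A = 233 + 4·118 + 6·(-692) − (-3766) = 319
Policy B (D + 35):
  D = 118 + 35 = 153
  X = 86
  B = 210 − 4·153 − 5·86 = -832
  S = 150 + 2·153 + 6·(-832) = -4536
  A = 233 + 4·153 + 6·(-832) − (-4536) = 389
Change in A: 389 − 319 = 70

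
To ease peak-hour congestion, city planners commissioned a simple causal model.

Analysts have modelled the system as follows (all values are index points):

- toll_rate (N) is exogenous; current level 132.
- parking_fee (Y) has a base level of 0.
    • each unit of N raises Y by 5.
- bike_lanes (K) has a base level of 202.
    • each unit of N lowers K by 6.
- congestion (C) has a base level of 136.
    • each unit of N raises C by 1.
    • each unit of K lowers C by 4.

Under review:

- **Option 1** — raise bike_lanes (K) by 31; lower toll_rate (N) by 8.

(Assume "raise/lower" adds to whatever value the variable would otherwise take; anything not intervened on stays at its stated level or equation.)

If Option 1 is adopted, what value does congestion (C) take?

2304

Option 1 (K + 31, N − 8):
  N = 132 − 8 = 124
  K = 202 − 6·124 (+31 from intervention) = -511
  C = 136 + 124 − 4·(-511) = 2304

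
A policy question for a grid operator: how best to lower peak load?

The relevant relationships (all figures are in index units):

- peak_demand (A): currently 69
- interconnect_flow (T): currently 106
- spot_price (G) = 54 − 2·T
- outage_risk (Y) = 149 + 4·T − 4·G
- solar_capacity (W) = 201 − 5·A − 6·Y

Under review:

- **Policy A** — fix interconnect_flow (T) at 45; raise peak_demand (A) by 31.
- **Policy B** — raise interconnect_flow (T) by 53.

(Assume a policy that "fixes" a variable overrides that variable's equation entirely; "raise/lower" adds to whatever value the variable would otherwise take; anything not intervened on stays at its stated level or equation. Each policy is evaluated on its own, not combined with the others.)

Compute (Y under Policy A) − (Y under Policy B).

Policy A (T := 45, A + 31):
  T = 45
  G = 54 − 2·45 = -36
  Y = 149 + 4·45 − 4·(-36) = 473
Policy B (T + 53):
  T = 106 + 53 = 159
  G = 54 − 2·159 = -264
  Y = 149 + 4·159 − 4·(-264) = 1841
Y: 473 − 1841 = -1368

-1368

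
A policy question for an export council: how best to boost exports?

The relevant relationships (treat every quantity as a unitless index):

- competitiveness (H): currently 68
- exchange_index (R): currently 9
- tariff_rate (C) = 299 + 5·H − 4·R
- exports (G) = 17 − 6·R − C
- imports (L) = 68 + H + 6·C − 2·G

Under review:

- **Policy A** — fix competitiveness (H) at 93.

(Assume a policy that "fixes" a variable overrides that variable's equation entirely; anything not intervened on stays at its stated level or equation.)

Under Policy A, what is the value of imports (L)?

6059

Policy A (H := 93):
  H = 93
  R = 9
  C = 299 + 5·93 − 4·9 = 728
  G = 17 − 6·9 − 728 = -765
  L = 68 + 93 + 6·728 − 2·(-765) = 6059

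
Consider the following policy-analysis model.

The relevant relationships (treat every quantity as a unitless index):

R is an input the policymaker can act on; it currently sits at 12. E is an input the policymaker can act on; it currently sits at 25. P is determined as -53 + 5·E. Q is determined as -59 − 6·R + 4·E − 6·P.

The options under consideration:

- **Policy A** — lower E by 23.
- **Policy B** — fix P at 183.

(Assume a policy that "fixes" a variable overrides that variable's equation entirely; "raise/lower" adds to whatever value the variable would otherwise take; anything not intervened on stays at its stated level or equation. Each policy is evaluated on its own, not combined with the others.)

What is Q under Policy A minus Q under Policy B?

Policy A (E − 23):
  R = 12
  E = 25 − 23 = 2
  P = -53 + 5·2 = -43
  Q = -59 − 6·12 + 4·2 − 6·(-43) = 135
Policy B (P := 183):
  R = 12
  E = 25
  P = 183
  Q = -59 − 6·12 + 4·25 − 6·183 = -1129
Q: 135 − (-1129) = 1264

1264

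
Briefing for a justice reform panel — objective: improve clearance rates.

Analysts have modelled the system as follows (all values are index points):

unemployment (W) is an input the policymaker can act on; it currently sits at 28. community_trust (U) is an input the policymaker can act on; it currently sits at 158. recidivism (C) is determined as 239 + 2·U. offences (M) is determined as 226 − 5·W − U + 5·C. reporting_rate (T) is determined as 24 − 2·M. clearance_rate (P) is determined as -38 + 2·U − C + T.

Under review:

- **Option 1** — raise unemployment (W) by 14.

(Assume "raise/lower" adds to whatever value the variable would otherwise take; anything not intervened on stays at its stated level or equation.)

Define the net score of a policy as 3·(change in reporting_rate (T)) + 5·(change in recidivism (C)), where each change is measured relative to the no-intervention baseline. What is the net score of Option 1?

420

Baseline:
  W = 28
  U = 158
  C = 239 + 2·158 = 555
  M = 226 − 5·28 − 158 + 5·555 = 2703
  T = 24 − 2·2703 = -5382
Option 1 (W + 14):
  W = 28 + 14 = 42
  U = 158
  C = 239 + 2·158 = 555
  M = 226 − 5·42 − 158 + 5·555 = 2633
  T = 24 − 2·2633 = -5242
ΔT = -5242 − (-5382) = 140; ΔC = 555 − 555 = 0
Score = 3·140 + 5·0 = 420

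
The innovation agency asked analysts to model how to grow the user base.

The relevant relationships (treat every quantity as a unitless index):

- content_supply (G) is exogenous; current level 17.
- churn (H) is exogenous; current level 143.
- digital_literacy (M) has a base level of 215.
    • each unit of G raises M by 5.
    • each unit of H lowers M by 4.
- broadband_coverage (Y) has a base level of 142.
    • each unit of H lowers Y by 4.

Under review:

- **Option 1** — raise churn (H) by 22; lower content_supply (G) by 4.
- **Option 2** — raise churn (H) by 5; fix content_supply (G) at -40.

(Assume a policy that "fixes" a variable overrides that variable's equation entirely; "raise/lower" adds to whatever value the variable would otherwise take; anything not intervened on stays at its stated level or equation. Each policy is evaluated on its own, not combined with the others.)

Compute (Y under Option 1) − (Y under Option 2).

-68

Option 1 (H + 22, G − 4):
  H = 143 + 22 = 165
  Y = 142 − 4·165 = -518
Option 2 (H + 5, G := -40):
  H = 143 + 5 = 148
  Y = 142 − 4·148 = -450
Y: -518 − (-450) = -68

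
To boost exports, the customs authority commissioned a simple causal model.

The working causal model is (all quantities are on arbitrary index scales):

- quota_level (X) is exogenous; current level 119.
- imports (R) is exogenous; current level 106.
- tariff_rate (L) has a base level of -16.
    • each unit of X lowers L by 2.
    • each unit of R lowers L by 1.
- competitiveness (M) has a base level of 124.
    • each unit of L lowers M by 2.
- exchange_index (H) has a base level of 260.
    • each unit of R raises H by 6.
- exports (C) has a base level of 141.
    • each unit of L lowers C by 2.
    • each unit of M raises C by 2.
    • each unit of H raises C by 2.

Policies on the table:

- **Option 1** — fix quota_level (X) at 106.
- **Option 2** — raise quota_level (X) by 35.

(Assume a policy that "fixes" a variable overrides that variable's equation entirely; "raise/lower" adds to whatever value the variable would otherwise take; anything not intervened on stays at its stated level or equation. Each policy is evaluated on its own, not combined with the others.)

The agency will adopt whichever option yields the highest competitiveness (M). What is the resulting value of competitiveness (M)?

Option 1 (X := 106):
  X = 106
  R = 106
  L = -16 − 2·106 − 106 = -334
  M = 124 − 2·(-334) = 792
Option 2 (X + 35):
  X = 119 + 35 = 154
  R = 106
  L = -16 − 2·154 − 106 = -430
  M = 124 − 2·(-430) = 984
Comparing — Option 1: M=792, Option 2: M=984. Highest is 984 (Option 2).

984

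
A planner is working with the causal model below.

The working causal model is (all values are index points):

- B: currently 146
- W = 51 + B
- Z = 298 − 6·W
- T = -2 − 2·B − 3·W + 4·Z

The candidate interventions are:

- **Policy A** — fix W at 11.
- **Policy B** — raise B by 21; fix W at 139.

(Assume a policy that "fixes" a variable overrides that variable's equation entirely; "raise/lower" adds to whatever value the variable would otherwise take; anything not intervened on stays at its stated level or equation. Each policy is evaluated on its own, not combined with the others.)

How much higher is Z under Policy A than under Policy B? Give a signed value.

768

Policy A (W := 11):
  B = 146
  W = 11
  Z = 298 − 6·11 = 232
Policy B (B + 21, W := 139):
  B = 146 + 21 = 167
  W = 139
  Z = 298 − 6·139 = -536
Z: 232 − (-536) = 768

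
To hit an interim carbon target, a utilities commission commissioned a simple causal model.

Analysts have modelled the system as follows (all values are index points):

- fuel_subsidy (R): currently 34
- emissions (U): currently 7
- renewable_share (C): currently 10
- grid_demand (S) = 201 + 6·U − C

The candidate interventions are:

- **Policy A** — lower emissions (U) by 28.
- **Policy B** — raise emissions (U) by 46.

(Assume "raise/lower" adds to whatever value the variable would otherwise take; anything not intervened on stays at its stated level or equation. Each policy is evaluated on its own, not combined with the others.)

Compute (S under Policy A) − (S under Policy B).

-444

Policy A (U − 28):
  U = 7 − 28 = -21
  C = 10
  S = 201 + 6·(-21) − 10 = 65
Policy B (U + 46):
  U = 7 + 46 = 53
  C = 10
  S = 201 + 6·53 − 10 = 509
S: 65 − 509 = -444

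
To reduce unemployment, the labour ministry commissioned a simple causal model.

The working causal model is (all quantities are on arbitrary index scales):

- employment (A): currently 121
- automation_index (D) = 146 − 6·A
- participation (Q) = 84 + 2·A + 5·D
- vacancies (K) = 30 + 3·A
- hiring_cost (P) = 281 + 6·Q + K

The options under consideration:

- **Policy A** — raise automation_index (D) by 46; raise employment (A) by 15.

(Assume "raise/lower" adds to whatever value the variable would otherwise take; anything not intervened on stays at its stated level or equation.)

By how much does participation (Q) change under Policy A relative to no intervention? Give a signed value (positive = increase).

Baseline:
  A = 121
  D = 146 − 6·121 = -580
  Q = 84 + 2·121 + 5·(-580) = -2574
Policy A (D + 46, A + 15):
  A = 121 + 15 = 136
  D = 146 − 6·136 (+46 from intervention) = -624
  Q = 84 + 2·136 + 5·(-624) = -2764
Change in Q: -2764 − (-2574) = -190

-190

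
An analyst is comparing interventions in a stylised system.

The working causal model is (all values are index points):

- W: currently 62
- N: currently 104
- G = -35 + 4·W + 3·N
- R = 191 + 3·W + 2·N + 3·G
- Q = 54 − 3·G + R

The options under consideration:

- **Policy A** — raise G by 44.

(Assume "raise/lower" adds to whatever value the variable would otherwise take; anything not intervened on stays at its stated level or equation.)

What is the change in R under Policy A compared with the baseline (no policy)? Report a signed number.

132

Baseline:
  W = 62
  N = 104
  G = -35 + 4·62 + 3·104 = 525
  R = 191 + 3·62 + 2·104 + 3·525 = 2160
Policy A (G + 44):
  W = 62
  N = 104
  G = -35 + 4·62 + 3·104 (+44 from intervention) = 569
  R = 191 + 3·62 + 2·104 + 3·569 = 2292
Change in R: 2292 − 2160 = 132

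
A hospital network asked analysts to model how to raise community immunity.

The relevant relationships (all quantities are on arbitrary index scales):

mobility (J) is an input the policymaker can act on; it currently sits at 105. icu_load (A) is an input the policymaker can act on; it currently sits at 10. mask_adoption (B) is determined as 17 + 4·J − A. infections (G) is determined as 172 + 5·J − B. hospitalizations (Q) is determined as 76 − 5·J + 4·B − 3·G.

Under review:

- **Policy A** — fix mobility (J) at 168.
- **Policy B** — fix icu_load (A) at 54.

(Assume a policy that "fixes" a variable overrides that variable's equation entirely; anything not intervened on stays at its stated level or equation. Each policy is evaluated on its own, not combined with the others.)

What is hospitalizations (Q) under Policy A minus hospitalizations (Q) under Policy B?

Policy A (J := 168):
  J = 168
  A = 10
  B = 17 + 4·168 − 10 = 679
  G = 172 + 5·168 − 679 = 333
  Q = 76 − 5·168 + 4·679 − 3·333 = 953
Policy B (A := 54):
  J = 105
  A = 54
  B = 17 + 4·105 − 54 = 383
  G = 172 + 5·105 − 383 = 314
  Q = 76 − 5·105 + 4·383 − 3·314 = 141
Q: 953 − 141 = 812

812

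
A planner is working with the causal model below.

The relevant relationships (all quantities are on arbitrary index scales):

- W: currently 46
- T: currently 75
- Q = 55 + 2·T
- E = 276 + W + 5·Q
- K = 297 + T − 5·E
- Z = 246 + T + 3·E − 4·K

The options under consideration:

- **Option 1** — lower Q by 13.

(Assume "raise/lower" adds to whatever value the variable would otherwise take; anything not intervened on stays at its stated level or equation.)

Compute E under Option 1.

1282

Option 1 (Q − 13):
  W = 46
  T = 75
  Q = 55 + 2·75 (−13 from intervention) = 192
  E = 276 + 46 + 5·192 = 1282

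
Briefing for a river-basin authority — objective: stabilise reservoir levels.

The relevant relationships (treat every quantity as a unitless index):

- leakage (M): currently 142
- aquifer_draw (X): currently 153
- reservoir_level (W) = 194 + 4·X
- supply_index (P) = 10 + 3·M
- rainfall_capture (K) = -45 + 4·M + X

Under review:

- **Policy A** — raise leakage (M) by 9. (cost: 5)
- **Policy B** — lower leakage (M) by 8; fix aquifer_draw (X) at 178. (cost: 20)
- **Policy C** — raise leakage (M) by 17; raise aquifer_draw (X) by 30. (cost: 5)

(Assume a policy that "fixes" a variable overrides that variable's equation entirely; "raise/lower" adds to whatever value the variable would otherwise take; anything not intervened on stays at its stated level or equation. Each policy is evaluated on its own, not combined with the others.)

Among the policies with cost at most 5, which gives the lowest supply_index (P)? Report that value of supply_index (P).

Policy A (M + 9):
  M = 142 + 9 = 151
  P = 10 + 3·151 = 463
Policy C (M + 17, X + 30):
  M = 142 + 17 = 159
  P = 10 + 3·159 = 487
Comparing — Policy A: P=463, Policy C: P=487. Lowest is 463 (Policy A).

463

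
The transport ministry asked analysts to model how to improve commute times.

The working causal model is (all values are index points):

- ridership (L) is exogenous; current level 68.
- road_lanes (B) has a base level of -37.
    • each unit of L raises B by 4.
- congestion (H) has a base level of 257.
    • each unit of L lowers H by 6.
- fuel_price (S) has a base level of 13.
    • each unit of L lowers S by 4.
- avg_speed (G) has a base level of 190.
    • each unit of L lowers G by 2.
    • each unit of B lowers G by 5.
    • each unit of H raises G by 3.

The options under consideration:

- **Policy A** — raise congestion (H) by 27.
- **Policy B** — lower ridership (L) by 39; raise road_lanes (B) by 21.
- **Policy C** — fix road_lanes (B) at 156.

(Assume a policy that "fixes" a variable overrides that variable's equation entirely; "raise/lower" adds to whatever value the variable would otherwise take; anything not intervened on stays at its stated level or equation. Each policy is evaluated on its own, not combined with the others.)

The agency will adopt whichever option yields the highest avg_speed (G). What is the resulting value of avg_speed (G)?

-119

Policy A (H + 27):
  L = 68
  B = -37 + 4·68 = 235
  H = 257 − 6·68 (+27 from intervention) = -124
  G = 190 − 2·68 − 5·235 + 3·(-124) = -1493
Policy B (L − 39, B + 21):
  L = 68 − 39 = 29
  B = -37 + 4·29 (+21 from intervention) = 100
  H = 257 − 6·29 = 83
  G = 190 − 2·29 − 5·100 + 3·83 = -119
Policy C (B := 156):
  L = 68
  B = 156
  H = 257 − 6·68 = -151
  G = 190 − 2·68 − 5·156 + 3·(-151) = -1179
Comparing — Policy A: G=-1493, Policy B: G=-119, Policy C: G=-1179. Highest is -119 (Policy B).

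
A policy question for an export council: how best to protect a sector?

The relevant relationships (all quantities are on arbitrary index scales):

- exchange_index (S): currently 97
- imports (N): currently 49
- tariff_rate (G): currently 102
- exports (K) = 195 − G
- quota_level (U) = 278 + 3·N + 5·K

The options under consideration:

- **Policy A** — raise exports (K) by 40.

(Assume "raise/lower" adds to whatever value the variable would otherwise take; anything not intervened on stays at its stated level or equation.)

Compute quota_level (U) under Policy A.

Policy A (K + 40):
  N = 49
  G = 102
  K = 195 − 102 (+40 from intervention) = 133
  U = 278 + 3·49 + 5·133 = 1090

1090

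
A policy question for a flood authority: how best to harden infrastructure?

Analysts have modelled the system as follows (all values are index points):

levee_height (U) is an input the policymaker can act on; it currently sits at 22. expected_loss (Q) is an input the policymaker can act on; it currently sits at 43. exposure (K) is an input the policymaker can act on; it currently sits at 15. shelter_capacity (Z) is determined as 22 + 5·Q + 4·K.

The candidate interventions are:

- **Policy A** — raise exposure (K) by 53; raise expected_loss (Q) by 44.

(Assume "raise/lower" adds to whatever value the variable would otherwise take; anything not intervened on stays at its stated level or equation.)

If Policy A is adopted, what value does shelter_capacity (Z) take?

729

Policy A (K + 53, Q + 44):
  Q = 43 + 44 = 87
  K = 15 + 53 = 68
  Z = 22 + 5·87 + 4·68 = 729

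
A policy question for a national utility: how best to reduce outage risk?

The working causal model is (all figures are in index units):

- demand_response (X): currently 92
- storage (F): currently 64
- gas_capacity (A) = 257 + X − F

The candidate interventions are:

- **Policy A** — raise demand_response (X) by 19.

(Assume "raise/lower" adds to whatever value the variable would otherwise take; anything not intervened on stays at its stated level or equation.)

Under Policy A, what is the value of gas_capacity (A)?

Policy A (X + 19):
  X = 92 + 19 = 111
  F = 64
  A = 257 + 111 − 64 = 304

304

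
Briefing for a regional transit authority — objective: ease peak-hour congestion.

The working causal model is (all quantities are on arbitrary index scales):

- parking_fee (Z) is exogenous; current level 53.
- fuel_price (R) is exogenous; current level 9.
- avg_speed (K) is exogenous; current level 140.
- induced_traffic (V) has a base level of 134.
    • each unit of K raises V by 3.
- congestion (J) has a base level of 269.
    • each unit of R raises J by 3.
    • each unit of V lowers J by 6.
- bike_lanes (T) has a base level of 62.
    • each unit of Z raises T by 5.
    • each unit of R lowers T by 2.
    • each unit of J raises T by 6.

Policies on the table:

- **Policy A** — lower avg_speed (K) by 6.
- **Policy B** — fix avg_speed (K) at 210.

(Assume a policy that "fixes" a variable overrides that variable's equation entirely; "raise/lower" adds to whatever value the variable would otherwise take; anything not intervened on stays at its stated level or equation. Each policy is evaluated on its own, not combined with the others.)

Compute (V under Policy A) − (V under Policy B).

Policy A (K − 6):
  K = 140 − 6 = 134
  V = 134 + 3·134 = 536
Policy B (K := 210):
  K = 210
  V = 134 + 3·210 = 764
V: 536 − 764 = -228

-228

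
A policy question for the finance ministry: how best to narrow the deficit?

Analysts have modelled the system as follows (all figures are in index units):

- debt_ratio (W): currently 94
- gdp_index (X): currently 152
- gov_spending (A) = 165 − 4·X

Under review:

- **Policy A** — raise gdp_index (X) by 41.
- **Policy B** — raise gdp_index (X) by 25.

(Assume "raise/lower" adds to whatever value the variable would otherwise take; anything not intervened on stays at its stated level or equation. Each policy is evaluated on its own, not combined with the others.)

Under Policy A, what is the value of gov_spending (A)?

-607

Policy A (X + 41):
  X = 152 + 41 = 193
  A = 165 − 4·193 = -607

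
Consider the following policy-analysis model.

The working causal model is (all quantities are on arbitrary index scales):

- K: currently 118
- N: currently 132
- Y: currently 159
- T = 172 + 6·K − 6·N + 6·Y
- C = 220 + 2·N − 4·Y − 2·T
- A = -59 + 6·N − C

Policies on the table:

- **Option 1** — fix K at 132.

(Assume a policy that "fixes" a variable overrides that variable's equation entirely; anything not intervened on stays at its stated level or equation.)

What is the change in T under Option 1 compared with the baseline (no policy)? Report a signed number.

84

Baseline:
  K = 118
  N = 132
  Y = 159
  T = 172 + 6·118 − 6·132 + 6·159 = 1042
Option 1 (K := 132):
  K = 132
  N = 132
  Y = 159
  T = 172 + 6·132 − 6·132 + 6·159 = 1126
Change in T: 1126 − 1042 = 84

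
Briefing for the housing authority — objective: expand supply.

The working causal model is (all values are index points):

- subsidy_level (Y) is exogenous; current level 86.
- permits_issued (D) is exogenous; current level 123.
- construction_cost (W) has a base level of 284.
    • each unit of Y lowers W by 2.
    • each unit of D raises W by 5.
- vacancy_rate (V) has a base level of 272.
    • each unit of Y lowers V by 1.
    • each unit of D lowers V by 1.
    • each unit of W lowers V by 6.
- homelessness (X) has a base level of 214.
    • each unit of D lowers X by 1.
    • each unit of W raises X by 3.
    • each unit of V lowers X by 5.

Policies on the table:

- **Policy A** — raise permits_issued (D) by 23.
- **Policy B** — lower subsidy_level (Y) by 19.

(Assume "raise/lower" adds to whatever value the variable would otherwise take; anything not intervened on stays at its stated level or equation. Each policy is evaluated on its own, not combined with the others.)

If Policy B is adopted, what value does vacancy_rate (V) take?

Policy B (Y − 19):
  Y = 86 − 19 = 67
  D = 123
  W = 284 − 2·67 + 5·123 = 765
  V = 272 − 67 − 123 − 6·765 = -4508

-4508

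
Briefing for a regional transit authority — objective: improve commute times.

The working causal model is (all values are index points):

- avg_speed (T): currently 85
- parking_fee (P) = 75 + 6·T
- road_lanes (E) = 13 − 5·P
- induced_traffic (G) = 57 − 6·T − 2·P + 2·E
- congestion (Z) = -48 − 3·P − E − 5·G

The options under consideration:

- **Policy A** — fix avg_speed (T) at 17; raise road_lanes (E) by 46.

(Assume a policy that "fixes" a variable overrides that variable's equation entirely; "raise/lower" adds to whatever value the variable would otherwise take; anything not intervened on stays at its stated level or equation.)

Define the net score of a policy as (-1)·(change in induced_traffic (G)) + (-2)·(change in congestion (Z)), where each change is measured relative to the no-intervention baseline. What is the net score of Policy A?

Baseline:
  T = 85
  P = 75 + 6·85 = 585
  E = 13 − 5·585 = -2912
  G = 57 − 6·85 − 2·585 + 2·(-2912) = -7447
  Z = -48 − 3·585 − (-2912) − 5·(-7447) = 38344
Policy A (T := 17, E + 46):
  T = 17
  P = 75 + 6·17 = 177
  E = 13 − 5·177 (+46 from intervention) = -826
  G = 57 − 6·17 − 2·177 + 2·(-826) = -2051
  Z = -48 − 3·177 − (-826) − 5·(-2051) = 10502
ΔG = -2051 − (-7447) = 5396; ΔZ = 10502 − 38344 = -27842
Score = (-1)·5396 + (-2)·(-27842) = 50288

50288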